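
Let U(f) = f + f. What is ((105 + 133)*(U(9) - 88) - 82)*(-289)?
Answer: 4838438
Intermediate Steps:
U(f) = 2*f
((105 + 133)*(U(9) - 88) - 82)*(-289) = ((105 + 133)*(2*9 - 88) - 82)*(-289) = (238*(18 - 88) - 82)*(-289) = (238*(-70) - 82)*(-289) = (-16660 - 82)*(-289) = -16742*(-289) = 4838438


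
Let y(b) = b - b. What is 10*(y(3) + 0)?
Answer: 0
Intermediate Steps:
y(b) = 0
10*(y(3) + 0) = 10*(0 + 0) = 10*0 = 0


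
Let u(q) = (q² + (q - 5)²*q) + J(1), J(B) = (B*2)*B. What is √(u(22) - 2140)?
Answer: 28*√6 ≈ 68.586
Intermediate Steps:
J(B) = 2*B² (J(B) = (2*B)*B = 2*B²)
u(q) = 2 + q² + q*(-5 + q)² (u(q) = (q² + (q - 5)²*q) + 2*1² = (q² + (-5 + q)²*q) + 2*1 = (q² + q*(-5 + q)²) + 2 = 2 + q² + q*(-5 + q)²)
√(u(22) - 2140) = √((2 + 22² + 22*(-5 + 22)²) - 2140) = √((2 + 484 + 22*17²) - 2140) = √((2 + 484 + 22*289) - 2140) = √((2 + 484 + 6358) - 2140) = √(6844 - 2140) = √4704 = 28*√6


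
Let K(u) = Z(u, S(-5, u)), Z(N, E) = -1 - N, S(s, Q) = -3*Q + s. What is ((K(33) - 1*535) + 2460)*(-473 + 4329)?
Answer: 7291696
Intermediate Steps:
S(s, Q) = s - 3*Q
K(u) = -1 - u
((K(33) - 1*535) + 2460)*(-473 + 4329) = (((-1 - 1*33) - 1*535) + 2460)*(-473 + 4329) = (((-1 - 33) - 535) + 2460)*3856 = ((-34 - 535) + 2460)*3856 = (-569 + 2460)*3856 = 1891*3856 = 7291696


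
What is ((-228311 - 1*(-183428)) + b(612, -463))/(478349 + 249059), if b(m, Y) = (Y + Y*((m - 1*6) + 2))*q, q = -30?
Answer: 8414127/727408 ≈ 11.567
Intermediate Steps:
b(m, Y) = -30*Y - 30*Y*(-4 + m) (b(m, Y) = (Y + Y*((m - 1*6) + 2))*(-30) = (Y + Y*((m - 6) + 2))*(-30) = (Y + Y*((-6 + m) + 2))*(-30) = (Y + Y*(-4 + m))*(-30) = -30*Y - 30*Y*(-4 + m))
((-228311 - 1*(-183428)) + b(612, -463))/(478349 + 249059) = ((-228311 - 1*(-183428)) + 30*(-463)*(3 - 1*612))/(478349 + 249059) = ((-228311 + 183428) + 30*(-463)*(3 - 612))/727408 = (-44883 + 30*(-463)*(-609))*(1/727408) = (-44883 + 8459010)*(1/727408) = 8414127*(1/727408) = 8414127/727408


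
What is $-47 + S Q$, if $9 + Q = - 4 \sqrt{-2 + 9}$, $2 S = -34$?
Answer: $106 + 68 \sqrt{7} \approx 285.91$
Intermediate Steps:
$S = -17$ ($S = \frac{1}{2} \left(-34\right) = -17$)
$Q = -9 - 4 \sqrt{7}$ ($Q = -9 - 4 \sqrt{-2 + 9} = -9 - 4 \sqrt{7} \approx -19.583$)
$-47 + S Q = -47 - 17 \left(-9 - 4 \sqrt{7}\right) = -47 + \left(153 + 68 \sqrt{7}\right) = 106 + 68 \sqrt{7}$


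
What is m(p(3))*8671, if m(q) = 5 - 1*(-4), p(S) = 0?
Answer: 78039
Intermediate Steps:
m(q) = 9 (m(q) = 5 + 4 = 9)
m(p(3))*8671 = 9*8671 = 78039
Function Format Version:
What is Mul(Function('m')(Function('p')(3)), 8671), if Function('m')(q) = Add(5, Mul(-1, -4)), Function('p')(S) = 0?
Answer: 78039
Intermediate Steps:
Function('m')(q) = 9 (Function('m')(q) = Add(5, 4) = 9)
Mul(Function('m')(Function('p')(3)), 8671) = Mul(9, 8671) = 78039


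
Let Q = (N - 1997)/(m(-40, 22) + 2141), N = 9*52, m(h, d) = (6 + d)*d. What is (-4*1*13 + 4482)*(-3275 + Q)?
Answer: -40006018720/2757 ≈ -1.4511e+7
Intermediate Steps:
m(h, d) = d*(6 + d)
N = 468
Q = -1529/2757 (Q = (468 - 1997)/(22*(6 + 22) + 2141) = -1529/(22*28 + 2141) = -1529/(616 + 2141) = -1529/2757 ≈ -0.55459)
(-4*1*13 + 4482)*(-3275 + Q) = (-4*1*13 + 4482)*(-3275 - 1529/2757) = (-4*13 + 4482)*(-9030704/2757) = (-52 + 4482)*(-9030704/2757) = 4430*(-9030704/2757) = -40006018720/2757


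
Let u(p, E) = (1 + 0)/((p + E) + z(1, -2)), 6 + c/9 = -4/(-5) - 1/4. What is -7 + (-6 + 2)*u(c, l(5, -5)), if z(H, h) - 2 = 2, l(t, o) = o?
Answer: -6927/1001 ≈ -6.9201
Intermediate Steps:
z(H, h) = 4 (z(H, h) = 2 + 2 = 4)
c = -981/20 (c = -54 + 9*(-4/(-5) - 1/4) = -54 + 9*(-4*(-1/5) - 1*1/4) = -54 + 9*(4/5 - 1/4) = -54 + 9*(11/20) = -54 + 99/20 = -981/20 ≈ -49.050)
u(p, E) = 1/(4 + E + p) (u(p, E) = (1 + 0)/((p + E) + 4) = 1/((E + p) + 4) = 1/(4 + E + p))
-7 + (-6 + 2)*u(c, l(5, -5)) = -7 + (-6 + 2)/(4 - 5 - 981/20) = -7 - 4/(-1001/20) = -7 - 4*(-20/1001) = -7 + 80/1001 = -6927/1001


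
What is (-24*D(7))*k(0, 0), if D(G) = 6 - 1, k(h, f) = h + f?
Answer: 0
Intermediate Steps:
k(h, f) = f + h
D(G) = 5
(-24*D(7))*k(0, 0) = (-24*5)*(0 + 0) = -120*0 = 0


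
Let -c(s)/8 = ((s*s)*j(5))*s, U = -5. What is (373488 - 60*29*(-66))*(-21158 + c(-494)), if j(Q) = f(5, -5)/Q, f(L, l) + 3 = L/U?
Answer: -1883884883679984/5 ≈ -3.7678e+14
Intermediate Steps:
f(L, l) = -3 - L/5 (f(L, l) = -3 + L/(-5) = -3 + L*(-⅕) = -3 - L/5)
j(Q) = -4/Q (j(Q) = (-3 - ⅕*5)/Q = (-3 - 1)/Q = -4/Q)
c(s) = 32*s³/5 (c(s) = -8*(s*s)*(-4/5)*s = -8*s²*(-4*⅕)*s = -8*s²*(-⅘)*s = -8*(-4*s²/5)*s = -(-32)*s³/5 = 32*s³/5)
(373488 - 60*29*(-66))*(-21158 + c(-494)) = (373488 - 60*29*(-66))*(-21158 + (32/5)*(-494)³) = (373488 - 1740*(-66))*(-21158 + (32/5)*(-120553784)) = (373488 + 114840)*(-21158 - 3857721088/5) = 488328*(-3857826878/5) = -1883884883679984/5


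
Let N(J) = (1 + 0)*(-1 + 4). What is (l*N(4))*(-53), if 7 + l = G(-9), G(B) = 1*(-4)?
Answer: 1749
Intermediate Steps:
N(J) = 3 (N(J) = 1*3 = 3)
G(B) = -4
l = -11 (l = -7 - 4 = -11)
(l*N(4))*(-53) = -11*3*(-53) = -33*(-53) = 1749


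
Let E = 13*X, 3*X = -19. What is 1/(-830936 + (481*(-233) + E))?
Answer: -3/2829274 ≈ -1.0603e-6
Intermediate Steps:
X = -19/3 (X = (1/3)*(-19) = -19/3 ≈ -6.3333)
E = -247/3 (E = 13*(-19/3) = -247/3 ≈ -82.333)
1/(-830936 + (481*(-233) + E)) = 1/(-830936 + (481*(-233) - 247/3)) = 1/(-830936 + (-112073 - 247/3)) = 1/(-830936 - 336466/3) = 1/(-2829274/3) = -3/2829274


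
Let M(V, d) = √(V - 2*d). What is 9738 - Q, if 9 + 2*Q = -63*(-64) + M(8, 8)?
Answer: 15453/2 - I*√2 ≈ 7726.5 - 1.4142*I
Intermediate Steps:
Q = 4023/2 + I*√2 (Q = -9/2 + (-63*(-64) + √(8 - 2*8))/2 = -9/2 + (4032 + √(8 - 16))/2 = -9/2 + (4032 + √(-8))/2 = -9/2 + (4032 + 2*I*√2)/2 = -9/2 + (2016 + I*√2) = 4023/2 + I*√2 ≈ 2011.5 + 1.4142*I)
9738 - Q = 9738 - (4023/2 + I*√2) = 9738 + (-4023/2 - I*√2) = 15453/2 - I*√2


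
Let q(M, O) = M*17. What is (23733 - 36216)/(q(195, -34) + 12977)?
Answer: -12483/16292 ≈ -0.76620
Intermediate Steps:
q(M, O) = 17*M
(23733 - 36216)/(q(195, -34) + 12977) = (23733 - 36216)/(17*195 + 12977) = -12483/(3315 + 12977) = -12483/16292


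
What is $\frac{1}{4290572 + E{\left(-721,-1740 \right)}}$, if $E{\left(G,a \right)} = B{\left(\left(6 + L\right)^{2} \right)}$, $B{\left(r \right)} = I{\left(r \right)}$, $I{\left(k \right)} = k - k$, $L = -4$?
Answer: $\frac{1}{4290572} \approx 2.3307 \cdot 10^{-7}$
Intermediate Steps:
$I{\left(k \right)} = 0$
$B{\left(r \right)} = 0$
$E{\left(G,a \right)} = 0$
$\frac{1}{4290572 + E{\left(-721,-1740 \right)}} = \frac{1}{4290572 + 0} = \frac{1}{4290572}$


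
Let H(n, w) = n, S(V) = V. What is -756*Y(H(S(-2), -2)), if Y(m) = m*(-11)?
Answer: -16632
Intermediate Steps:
Y(m) = -11*m
-756*Y(H(S(-2), -2)) = -(-8316)*(-2) = -756*22 = -16632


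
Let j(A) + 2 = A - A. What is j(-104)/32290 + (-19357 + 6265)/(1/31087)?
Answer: -6570869759581/16145 ≈ -4.0699e+8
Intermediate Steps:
j(A) = -2 (j(A) = -2 + (A - A) = -2 + 0 = -2)
j(-104)/32290 + (-19357 + 6265)/(1/31087) = -2/32290 + (-19357 + 6265)/(1/31087) = -2*1/32290 - 13092/1/31087 = -1/16145 - 13092*31087 = -1/16145 - 406991004 = -6570869759581/16145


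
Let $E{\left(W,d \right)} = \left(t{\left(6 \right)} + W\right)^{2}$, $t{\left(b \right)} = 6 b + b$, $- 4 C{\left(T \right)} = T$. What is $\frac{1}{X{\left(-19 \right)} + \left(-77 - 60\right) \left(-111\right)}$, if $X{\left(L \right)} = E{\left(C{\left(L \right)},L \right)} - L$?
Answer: $\frac{16}{278585} \approx 5.7433 \cdot 10^{-5}$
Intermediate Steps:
$C{\left(T \right)} = - \frac{T}{4}$
$t{\left(b \right)} = 7 b$
$E{\left(W,d \right)} = \left(42 + W\right)^{2}$ ($E{\left(W,d \right)} = \left(7 \cdot 6 + W\right)^{2} = \left(42 + W\right)^{2}$)
$X{\left(L \right)} = \left(42 - \frac{L}{4}\right)^{2} - L$
$\frac{1}{X{\left(-19 \right)} + \left(-77 - 60\right) \left(-111\right)} = \frac{1}{\left(\left(-1\right) \left(-19\right) + \frac{\left(-168 - 19\right)^{2}}{16}\right) + \left(-77 - 60\right) \left(-111\right)} = \frac{1}{\left(19 + \frac{\left(-187\right)^{2}}{16}\right) - -15207} = \frac{1}{\left(19 + \frac{1}{16} \cdot 34969\right) + 15207} = \frac{1}{\left(19 + \frac{34969}{16}\right) + 15207} = \frac{1}{\frac{35273}{16} + 15207} = \frac{1}{\frac{278585}{16}} = \frac{16}{278585}$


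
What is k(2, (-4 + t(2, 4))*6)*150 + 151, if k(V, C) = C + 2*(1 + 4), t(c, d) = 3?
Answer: 751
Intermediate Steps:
k(V, C) = 10 + C (k(V, C) = C + 2*5 = C + 10 = 10 + C)
k(2, (-4 + t(2, 4))*6)*150 + 151 = (10 + (-4 + 3)*6)*150 + 151 = (10 - 1*6)*150 + 151 = (10 - 6)*150 + 151 = 4*150 + 151 = 600 + 151 = 751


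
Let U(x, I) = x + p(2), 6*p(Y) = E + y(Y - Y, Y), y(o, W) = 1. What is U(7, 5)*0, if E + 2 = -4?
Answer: 0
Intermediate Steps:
E = -6 (E = -2 - 4 = -6)
p(Y) = -5/6 (p(Y) = (-6 + 1)/6 = (1/6)*(-5) = -5/6)
U(x, I) = -5/6 + x (U(x, I) = x - 5/6 = -5/6 + x)
U(7, 5)*0 = (-5/6 + 7)*0 = (37/6)*0 = 0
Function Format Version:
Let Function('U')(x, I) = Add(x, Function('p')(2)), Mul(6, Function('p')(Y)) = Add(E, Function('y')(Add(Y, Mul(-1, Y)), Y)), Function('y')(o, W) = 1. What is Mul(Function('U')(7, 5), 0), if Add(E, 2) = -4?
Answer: 0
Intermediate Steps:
E = -6 (E = Add(-2, -4) = -6)
Function('p')(Y) = Rational(-5, 6) (Function('p')(Y) = Mul(Rational(1, 6), Add(-6, 1)) = Mul(Rational(1, 6), -5) = Rational(-5, 6))
Function('U')(x, I) = Add(Rational(-5, 6), x) (Function('U')(x, I) = Add(x, Rational(-5, 6)) = Add(Rational(-5, 6), x))
Mul(Function('U')(7, 5), 0) = Mul(Add(Rational(-5, 6), 7), 0) = Mul(Rational(37, 6), 0) = 0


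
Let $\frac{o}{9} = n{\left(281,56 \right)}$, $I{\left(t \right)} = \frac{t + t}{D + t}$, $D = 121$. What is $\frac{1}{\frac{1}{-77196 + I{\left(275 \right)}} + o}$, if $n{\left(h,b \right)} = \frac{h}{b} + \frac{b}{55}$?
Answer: $\frac{4279669240}{232490197017} \approx 0.018408$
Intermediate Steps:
$n{\left(h,b \right)} = \frac{b}{55} + \frac{h}{b}$ ($n{\left(h,b \right)} = \frac{h}{b} + b \frac{1}{55} = \frac{h}{b} + \frac{b}{55} = \frac{b}{55} + \frac{h}{b}$)
$I{\left(t \right)} = \frac{2 t}{121 + t}$ ($I{\left(t \right)} = \frac{t + t}{121 + t} = \frac{2 t}{121 + t}$)
$o = \frac{167319}{3080}$ ($o = 9 \left(\frac{1}{55} \cdot 56 + \frac{281}{56}\right) = 9 \left(\frac{56}{55} + 281 \cdot \frac{1}{56}\right) = 9 \left(\frac{56}{55} + \frac{281}{56}\right) = 9 \cdot \frac{18591}{3080} = \frac{167319}{3080} \approx 54.324$)
$\frac{1}{\frac{1}{-77196 + I{\left(275 \right)}} + o} = \frac{1}{\frac{1}{-77196 + 2 \cdot 275 \frac{1}{121 + 275}} + \frac{167319}{3080}} = \frac{1}{\frac{1}{-77196 + 2 \cdot 275 \cdot \frac{1}{396}} + \frac{167319}{3080}} = \frac{1}{\frac{1}{-77196 + \frac{25}{18}} + \frac{167319}{3080}} = \frac{1}{\frac{1}{- \frac{1389503}{18}} + \frac{167319}{3080}} = \frac{1}{- \frac{18}{1389503} + \frac{167319}{3080}} = \frac{1}{\frac{232490197017}{4279669240}} = \frac{4279669240}{232490197017}$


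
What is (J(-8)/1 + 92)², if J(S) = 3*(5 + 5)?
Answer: 14884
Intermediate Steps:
J(S) = 30 (J(S) = 3*10 = 30)
(J(-8)/1 + 92)² = (30/1 + 92)² = (30*1 + 92)² = (30 + 92)² = 122² = 14884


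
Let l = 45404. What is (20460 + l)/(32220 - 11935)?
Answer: 65864/20285 ≈ 3.2469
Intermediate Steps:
(20460 + l)/(32220 - 11935) = (20460 + 45404)/(32220 - 11935) = 65864/20285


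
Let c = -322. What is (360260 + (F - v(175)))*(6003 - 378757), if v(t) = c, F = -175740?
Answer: -68900594868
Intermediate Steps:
v(t) = -322
(360260 + (F - v(175)))*(6003 - 378757) = (360260 + (-175740 - 1*(-322)))*(6003 - 378757) = (360260 + (-175740 + 322))*(-372754) = (360260 - 175418)*(-372754) = 184842*(-372754) = -68900594868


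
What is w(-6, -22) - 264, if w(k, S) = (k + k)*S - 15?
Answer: -15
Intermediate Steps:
w(k, S) = -15 + 2*S*k (w(k, S) = (2*k)*S - 15 = 2*S*k - 15 = -15 + 2*S*k)
w(-6, -22) - 264 = (-15 + 2*(-22)*(-6)) - 264 = (-15 + 264) - 264 = 249 - 264 = -15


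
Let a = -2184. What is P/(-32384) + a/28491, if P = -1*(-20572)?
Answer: -54736959/76887712 ≈ -0.71191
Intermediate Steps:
P = 20572
P/(-32384) + a/28491 = 20572/(-32384) - 2184/28491 = 20572*(-1/32384) - 2184*1/28491 = -5143/8096 - 728/9497 = -54736959/76887712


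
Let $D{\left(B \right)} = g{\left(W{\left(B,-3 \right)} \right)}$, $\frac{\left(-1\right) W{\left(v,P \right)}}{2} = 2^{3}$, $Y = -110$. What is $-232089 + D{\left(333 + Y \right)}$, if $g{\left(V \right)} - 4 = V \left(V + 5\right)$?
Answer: $-231909$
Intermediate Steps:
$W{\left(v,P \right)} = -16$ ($W{\left(v,P \right)} = - 2 \cdot 2^{3} = \left(-2\right) 8 = -16$)
$g{\left(V \right)} = 4 + V \left(5 + V\right)$ ($g{\left(V \right)} = 4 + V \left(V + 5\right) = 4 + V \left(5 + V\right)$)
$D{\left(B \right)} = 180$ ($D{\left(B \right)} = 4 + \left(-16\right)^{2} + 5 \left(-16\right) = 4 + 256 - 80 = 180$)
$-232089 + D{\left(333 + Y \right)} = -232089 + 180 = -231909$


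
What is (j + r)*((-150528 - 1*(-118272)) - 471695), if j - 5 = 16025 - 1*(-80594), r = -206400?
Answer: 55321724976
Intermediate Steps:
j = 96624 (j = 5 + (16025 - 1*(-80594)) = 5 + (16025 + 80594) = 5 + 96619 = 96624)
(j + r)*((-150528 - 1*(-118272)) - 471695) = (96624 - 206400)*((-150528 - 1*(-118272)) - 471695) = -109776*((-150528 + 118272) - 471695) = -109776*(-32256 - 471695) = -109776*(-503951) = 55321724976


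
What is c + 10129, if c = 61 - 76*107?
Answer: 2058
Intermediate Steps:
c = -8071 (c = 61 - 8132 = -8071)
c + 10129 = -8071 + 10129 = 2058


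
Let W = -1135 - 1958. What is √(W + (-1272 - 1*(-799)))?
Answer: I*√3566 ≈ 59.716*I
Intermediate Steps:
W = -3093
√(W + (-1272 - 1*(-799))) = √(-3093 + (-1272 - 1*(-799))) = √(-3093 + (-1272 + 799)) = √(-3093 - 473) = √(-3566) = I*√3566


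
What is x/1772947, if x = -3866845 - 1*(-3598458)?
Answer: -268387/1772947 ≈ -0.15138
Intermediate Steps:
x = -268387 (x = -3866845 + 3598458 = -268387)
x/1772947 = -268387/1772947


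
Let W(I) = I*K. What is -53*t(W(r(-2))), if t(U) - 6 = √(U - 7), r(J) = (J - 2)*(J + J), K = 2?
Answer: -583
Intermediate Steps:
r(J) = 2*J*(-2 + J) (r(J) = (-2 + J)*(2*J) = 2*J*(-2 + J))
W(I) = 2*I (W(I) = I*2 = 2*I)
t(U) = 6 + √(-7 + U) (t(U) = 6 + √(U - 7) = 6 + √(-7 + U))
-53*t(W(r(-2))) = -53*(6 + √(-7 + 2*(2*(-2)*(-2 - 2)))) = -53*(6 + √(-7 + 2*(2*(-2)*(-4)))) = -53*(6 + √(-7 + 2*16)) = -53*(6 + √(-7 + 32)) = -53*(6 + √25) = -53*(6 + 5) = -53*11 = -583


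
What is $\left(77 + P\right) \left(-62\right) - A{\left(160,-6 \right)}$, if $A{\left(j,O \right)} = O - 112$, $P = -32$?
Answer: $-2672$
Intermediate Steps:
$A{\left(j,O \right)} = -112 + O$
$\left(77 + P\right) \left(-62\right) - A{\left(160,-6 \right)} = \left(77 - 32\right) \left(-62\right) - \left(-112 - 6\right) = 45 \left(-62\right) - -118 = -2790 + 118 = -2672$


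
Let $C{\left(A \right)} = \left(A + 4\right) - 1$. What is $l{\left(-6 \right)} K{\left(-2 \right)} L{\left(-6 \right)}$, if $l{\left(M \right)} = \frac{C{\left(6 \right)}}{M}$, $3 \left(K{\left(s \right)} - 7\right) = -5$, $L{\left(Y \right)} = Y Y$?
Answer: $-288$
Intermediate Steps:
$L{\left(Y \right)} = Y^{2}$
$K{\left(s \right)} = \frac{16}{3}$ ($K{\left(s \right)} = 7 + \frac{1}{3} \left(-5\right) = 7 - \frac{5}{3} = \frac{16}{3}$)
$C{\left(A \right)} = 3 + A$ ($C{\left(A \right)} = \left(4 + A\right) - 1 = 3 + A$)
$l{\left(M \right)} = \frac{9}{M}$ ($l{\left(M \right)} = \frac{3 + 6}{M} = \frac{9}{M}$)
$l{\left(-6 \right)} K{\left(-2 \right)} L{\left(-6 \right)} = \frac{9}{-6} \cdot \frac{16}{3} \left(-6\right)^{2} = 9 \left(- \frac{1}{6}\right) \frac{16}{3} \cdot 36 = \left(- \frac{3}{2}\right) \frac{16}{3} \cdot 36 = \left(-8\right) 36 = -288$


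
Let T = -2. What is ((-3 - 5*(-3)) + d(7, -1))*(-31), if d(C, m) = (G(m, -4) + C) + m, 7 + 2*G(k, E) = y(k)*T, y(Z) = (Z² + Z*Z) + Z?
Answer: -837/2 ≈ -418.50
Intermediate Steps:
y(Z) = Z + 2*Z² (y(Z) = (Z² + Z²) + Z = 2*Z² + Z = Z + 2*Z²)
G(k, E) = -7/2 - k*(1 + 2*k) (G(k, E) = -7/2 + ((k*(1 + 2*k))*(-2))/2 = -7/2 + (-2*k*(1 + 2*k))/2 = -7/2 - k*(1 + 2*k))
d(C, m) = -7/2 + C - 2*m² (d(C, m) = ((-7/2 - m - 2*m²) + C) + m = (-7/2 + C - m - 2*m²) + m = -7/2 + C - 2*m²)
((-3 - 5*(-3)) + d(7, -1))*(-31) = ((-3 - 5*(-3)) + (-7/2 + 7 - 2*(-1)²))*(-31) = ((-3 + 15) + (-7/2 + 7 - 2*1))*(-31) = (12 + (-7/2 + 7 - 2))*(-31) = (12 + 3/2)*(-31) = (27/2)*(-31) = -837/2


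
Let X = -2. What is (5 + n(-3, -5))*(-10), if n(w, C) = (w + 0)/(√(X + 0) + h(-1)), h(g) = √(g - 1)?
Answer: -50 - 15*I*√2/2 ≈ -50.0 - 10.607*I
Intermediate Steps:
h(g) = √(-1 + g)
n(w, C) = -I*w*√2/4 (n(w, C) = (w + 0)/(√(-2 + 0) + √(-1 - 1)) = w/(√(-2) + √(-2)) = w/(I*√2 + I*√2) = w/((2*I*√2)) = w*(-I*√2/4) = -I*w*√2/4)
(5 + n(-3, -5))*(-10) = (5 - ¼*I*(-3)*√2)*(-10) = (5 + 3*I*√2/4)*(-10) = -50 - 15*I*√2/2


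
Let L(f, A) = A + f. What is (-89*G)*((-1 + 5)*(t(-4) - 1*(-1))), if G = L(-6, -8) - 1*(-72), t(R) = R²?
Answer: -351016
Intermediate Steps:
G = 58 (G = (-8 - 6) - 1*(-72) = -14 + 72 = 58)
(-89*G)*((-1 + 5)*(t(-4) - 1*(-1))) = (-89*58)*((-1 + 5)*((-4)² - 1*(-1))) = -20648*(16 + 1) = -20648*17 = -5162*68 = -351016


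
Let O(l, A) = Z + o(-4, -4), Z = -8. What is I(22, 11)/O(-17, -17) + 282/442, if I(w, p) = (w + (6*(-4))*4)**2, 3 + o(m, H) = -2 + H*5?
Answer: -1205543/7293 ≈ -165.30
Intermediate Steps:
o(m, H) = -5 + 5*H (o(m, H) = -3 + (-2 + H*5) = -3 + (-2 + 5*H) = -5 + 5*H)
O(l, A) = -33 (O(l, A) = -8 + (-5 + 5*(-4)) = -8 + (-5 - 20) = -8 - 25 = -33)
I(w, p) = (-96 + w)**2 (I(w, p) = (w - 24*4)**2 = (w - 96)**2 = (-96 + w)**2)
I(22, 11)/O(-17, -17) + 282/442 = (-96 + 22)**2/(-33) + 282/442 = (-74)**2*(-1/33) + 282*(1/442) = 5476*(-1/33) + 141/221 = -5476/33 + 141/221 = -1205543/7293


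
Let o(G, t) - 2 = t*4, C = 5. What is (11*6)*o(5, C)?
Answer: 1452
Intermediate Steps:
o(G, t) = 2 + 4*t (o(G, t) = 2 + t*4 = 2 + 4*t)
(11*6)*o(5, C) = (11*6)*(2 + 4*5) = 66*(2 + 20) = 66*22 = 1452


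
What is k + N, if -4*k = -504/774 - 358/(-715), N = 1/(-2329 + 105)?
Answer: 2541311/68376880 ≈ 0.037166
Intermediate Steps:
N = -1/2224 (N = 1/(-2224) = -1/2224 ≈ -0.00044964)
k = 2313/61490 (k = -(-504/774 - 358/(-715))/4 = -(-504*1/774 - 358*(-1/715))/4 = -(-28/43 + 358/715)/4 = -¼*(-4626/30745) = 2313/61490 ≈ 0.037616)
k + N = 2313/61490 - 1/2224 = 2541311/68376880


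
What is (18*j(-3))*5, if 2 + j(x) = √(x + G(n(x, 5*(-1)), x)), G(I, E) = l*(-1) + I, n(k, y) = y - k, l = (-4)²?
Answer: -180 + 90*I*√21 ≈ -180.0 + 412.43*I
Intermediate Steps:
l = 16
G(I, E) = -16 + I (G(I, E) = 16*(-1) + I = -16 + I)
j(x) = -2 + I*√21 (j(x) = -2 + √(x + (-16 + (5*(-1) - x))) = -2 + √(x + (-16 + (-5 - x))) = -2 + √(x + (-21 - x)) = -2 + √(-21) = -2 + I*√21)
(18*j(-3))*5 = (18*(-2 + I*√21))*5 = (-36 + 18*I*√21)*5 = -180 + 90*I*√21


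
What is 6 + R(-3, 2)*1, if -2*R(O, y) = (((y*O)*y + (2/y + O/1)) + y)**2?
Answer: -66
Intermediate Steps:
R(O, y) = -(O + y + 2/y + O*y**2)**2/2 (R(O, y) = -(((y*O)*y + (2/y + O/1)) + y)**2/2 = -(((O*y)*y + (2/y + O*1)) + y)**2/2 = -((O*y**2 + (2/y + O)) + y)**2/2 = -((O*y**2 + (O + 2/y)) + y)**2/2 = -((O + 2/y + O*y**2) + y)**2/2 = -(O + y + 2/y + O*y**2)**2/2)
6 + R(-3, 2)*1 = 6 - 1/2*(2 + 2**2 - 3*2 - 3*2**3)**2/2**2*1 = 6 - 1/2*1/4*(2 + 4 - 6 - 3*8)**2*1 = 6 - 1/2*1/4*(2 + 4 - 6 - 24)**2*1 = 6 - 1/2*1/4*(-24)**2*1 = 6 - 1/2*1/4*576*1 = 6 - 72*1 = 6 - 72 = -66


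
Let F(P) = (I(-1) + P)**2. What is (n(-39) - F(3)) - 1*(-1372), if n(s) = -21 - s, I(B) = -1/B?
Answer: 1374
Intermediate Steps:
F(P) = (1 + P)**2 (F(P) = (-1/(-1) + P)**2 = (-1*(-1) + P)**2 = (1 + P)**2)
(n(-39) - F(3)) - 1*(-1372) = ((-21 - 1*(-39)) - (1 + 3)**2) - 1*(-1372) = ((-21 + 39) - 1*4**2) + 1372 = (18 - 1*16) + 1372 = (18 - 16) + 1372 = 2 + 1372 = 1374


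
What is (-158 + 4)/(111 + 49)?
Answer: -77/80 ≈ -0.96250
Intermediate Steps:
(-158 + 4)/(111 + 49) = -154/160 = (1/160)*(-154) = -77/80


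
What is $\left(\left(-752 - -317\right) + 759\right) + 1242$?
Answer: $1566$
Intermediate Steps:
$\left(\left(-752 - -317\right) + 759\right) + 1242 = \left(\left(-752 + 317\right) + 759\right) + 1242 = \left(-435 + 759\right) + 1242 = 324 + 1242 = 1566$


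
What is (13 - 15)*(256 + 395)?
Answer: -1302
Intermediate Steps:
(13 - 15)*(256 + 395) = -2*651 = -1302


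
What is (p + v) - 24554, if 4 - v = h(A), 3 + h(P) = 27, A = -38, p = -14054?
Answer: -38628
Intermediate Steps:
h(P) = 24 (h(P) = -3 + 27 = 24)
v = -20 (v = 4 - 1*24 = 4 - 24 = -20)
(p + v) - 24554 = (-14054 - 20) - 24554 = -14074 - 24554 = -38628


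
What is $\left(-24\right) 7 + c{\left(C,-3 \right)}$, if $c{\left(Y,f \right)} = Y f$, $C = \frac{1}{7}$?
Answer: $- \frac{1179}{7} \approx -168.43$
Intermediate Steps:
$C = \frac{1}{7} \approx 0.14286$
$\left(-24\right) 7 + c{\left(C,-3 \right)} = \left(-24\right) 7 + \frac{1}{7} \left(-3\right) = -168 - \frac{3}{7} = - \frac{1179}{7}$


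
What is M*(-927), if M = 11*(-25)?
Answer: 254925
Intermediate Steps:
M = -275
M*(-927) = -275*(-927) = 254925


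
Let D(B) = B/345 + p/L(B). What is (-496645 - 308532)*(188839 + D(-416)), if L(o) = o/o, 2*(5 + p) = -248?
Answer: -52420673372518/345 ≈ -1.5194e+11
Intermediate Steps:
p = -129 (p = -5 + (½)*(-248) = -5 - 124 = -129)
L(o) = 1
D(B) = -129 + B/345 (D(B) = B/345 - 129/1 = B*(1/345) - 129*1 = B/345 - 129 = -129 + B/345)
(-496645 - 308532)*(188839 + D(-416)) = (-496645 - 308532)*(188839 + (-129 + (1/345)*(-416))) = -805177*(188839 + (-129 - 416/345)) = -805177*(188839 - 44921/345) = -805177*65104534/345 = -52420673372518/345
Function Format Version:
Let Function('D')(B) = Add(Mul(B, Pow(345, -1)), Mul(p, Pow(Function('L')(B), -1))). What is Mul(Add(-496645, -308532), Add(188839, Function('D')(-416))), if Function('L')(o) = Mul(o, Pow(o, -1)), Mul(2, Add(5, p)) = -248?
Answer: Rational(-52420673372518, 345) ≈ -1.5194e+11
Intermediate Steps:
p = -129 (p = Add(-5, Mul(Rational(1, 2), -248)) = Add(-5, -124) = -129)
Function('L')(o) = 1
Function('D')(B) = Add(-129, Mul(Rational(1, 345), B)) (Function('D')(B) = Add(Mul(B, Pow(345, -1)), Mul(-129, Pow(1, -1))) = Add(Mul(B, Rational(1, 345)), Mul(-129, 1)) = Add(Mul(Rational(1, 345), B), -129) = Add(-129, Mul(Rational(1, 345), B)))
Mul(Add(-496645, -308532), Add(188839, Function('D')(-416))) = Mul(Add(-496645, -308532), Add(188839, Add(-129, Mul(Rational(1, 345), -416)))) = Mul(-805177, Add(188839, Add(-129, Rational(-416, 345)))) = Mul(-805177, Add(188839, Rational(-44921, 345))) = Mul(-805177, Rational(65104534, 345)) = Rational(-52420673372518, 345)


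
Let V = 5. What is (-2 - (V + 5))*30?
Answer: -360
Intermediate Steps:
(-2 - (V + 5))*30 = (-2 - (5 + 5))*30 = (-2 - 1*10)*30 = (-2 - 10)*30 = -12*30 = -360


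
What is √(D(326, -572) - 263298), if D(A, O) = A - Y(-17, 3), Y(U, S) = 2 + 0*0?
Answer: I*√262974 ≈ 512.81*I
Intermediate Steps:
Y(U, S) = 2 (Y(U, S) = 2 + 0 = 2)
D(A, O) = -2 + A (D(A, O) = A - 1*2 = A - 2 = -2 + A)
√(D(326, -572) - 263298) = √((-2 + 326) - 263298) = √(324 - 263298) = √(-262974) = I*√262974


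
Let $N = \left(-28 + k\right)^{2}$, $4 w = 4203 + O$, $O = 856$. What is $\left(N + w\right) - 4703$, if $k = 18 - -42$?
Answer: $- \frac{9657}{4} \approx -2414.3$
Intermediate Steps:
$w = \frac{5059}{4}$ ($w = \frac{4203 + 856}{4} = \frac{1}{4} \cdot 5059 = \frac{5059}{4} \approx 1264.8$)
$k = 60$ ($k = 18 + 42 = 60$)
$N = 1024$ ($N = \left(-28 + 60\right)^{2} = 32^{2} = 1024$)
$\left(N + w\right) - 4703 = \left(1024 + \frac{5059}{4}\right) - 4703 = \frac{9155}{4} - 4703 = - \frac{9657}{4}$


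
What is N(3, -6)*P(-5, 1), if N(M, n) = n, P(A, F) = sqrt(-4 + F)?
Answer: -6*I*sqrt(3) ≈ -10.392*I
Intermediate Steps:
N(3, -6)*P(-5, 1) = -6*sqrt(-4 + 1) = -6*I*sqrt(3)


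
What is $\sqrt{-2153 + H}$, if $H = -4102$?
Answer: $3 i \sqrt{695} \approx 79.089 i$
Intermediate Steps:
$\sqrt{-2153 + H} = \sqrt{-2153 - 4102} = \sqrt{-6255} = 3 i \sqrt{695}$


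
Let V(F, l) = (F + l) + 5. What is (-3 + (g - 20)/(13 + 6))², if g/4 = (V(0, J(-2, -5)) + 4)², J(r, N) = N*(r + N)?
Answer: 58782889/361 ≈ 1.6283e+5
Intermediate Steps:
J(r, N) = N*(N + r)
V(F, l) = 5 + F + l
g = 7744 (g = 4*((5 + 0 - 5*(-5 - 2)) + 4)² = 4*((5 + 0 - 5*(-7)) + 4)² = 4*((5 + 0 + 35) + 4)² = 4*(40 + 4)² = 4*44² = 4*1936 = 7744)
(-3 + (g - 20)/(13 + 6))² = (-3 + (7744 - 20)/(13 + 6))² = (-3 + 7724/19)² = (7667/19)² = 58782889/361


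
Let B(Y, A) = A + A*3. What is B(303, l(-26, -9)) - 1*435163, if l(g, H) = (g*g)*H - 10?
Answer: -459539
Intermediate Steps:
l(g, H) = -10 + H*g² (l(g, H) = g²*H - 10 = H*g² - 10 = -10 + H*g²)
B(Y, A) = 4*A (B(Y, A) = A + 3*A = 4*A)
B(303, l(-26, -9)) - 1*435163 = 4*(-10 - 9*(-26)²) - 1*435163 = 4*(-10 - 9*676) - 435163 = 4*(-10 - 6084) - 435163 = 4*(-6094) - 435163 = -24376 - 435163 = -459539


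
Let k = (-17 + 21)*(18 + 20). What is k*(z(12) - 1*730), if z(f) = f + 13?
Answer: -107160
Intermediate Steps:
z(f) = 13 + f
k = 152 (k = 4*38 = 152)
k*(z(12) - 1*730) = 152*((13 + 12) - 1*730) = 152*(25 - 730) = 152*(-705) = -107160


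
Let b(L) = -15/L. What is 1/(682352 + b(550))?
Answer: 110/75058717 ≈ 1.4655e-6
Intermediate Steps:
1/(682352 + b(550)) = 1/(682352 - 15/550) = 1/(682352 - 15*1/550) = 1/(682352 - 3/110) = 1/(75058717/110) = 110/75058717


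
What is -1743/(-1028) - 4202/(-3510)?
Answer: 5218793/1804140 ≈ 2.8927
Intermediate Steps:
-1743/(-1028) - 4202/(-3510) = -1743*(-1/1028) - 4202*(-1/3510) = 1743/1028 + 2101/1755 = 5218793/1804140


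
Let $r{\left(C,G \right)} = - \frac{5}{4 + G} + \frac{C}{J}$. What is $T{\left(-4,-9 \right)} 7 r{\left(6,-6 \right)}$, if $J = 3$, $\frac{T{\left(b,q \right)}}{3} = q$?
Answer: $- \frac{1701}{2} \approx -850.5$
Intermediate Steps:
$T{\left(b,q \right)} = 3 q$
$r{\left(C,G \right)} = - \frac{5}{4 + G} + \frac{C}{3}$
$T{\left(-4,-9 \right)} 7 r{\left(6,-6 \right)} = 3 \left(-9\right) 7 \frac{-15 + 4 \cdot 6 + 6 \left(-6\right)}{3 \left(4 - 6\right)} = \left(-27\right) 7 \frac{-15 + 24 - 36}{3 \left(-2\right)} = - 189 \cdot \frac{1}{3} \left(- \frac{1}{2}\right) \left(-27\right) = \left(-189\right) \frac{9}{2} = - \frac{1701}{2}$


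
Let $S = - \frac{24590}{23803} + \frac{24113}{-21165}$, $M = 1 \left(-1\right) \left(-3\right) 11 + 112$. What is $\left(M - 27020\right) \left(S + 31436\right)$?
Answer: $- \frac{85118841805554125}{100758099} \approx -8.4478 \cdot 10^{8}$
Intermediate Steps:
$M = 145$ ($M = \left(-1\right) \left(-3\right) 11 + 112 = 3 \cdot 11 + 112 = 33 + 112 = 145$)
$S = - \frac{1094409089}{503790495}$ ($S = \left(-24590\right) \frac{1}{23803} + 24113 \left(- \frac{1}{21165}\right) = - \frac{24590}{23803} - \frac{24113}{21165} = - \frac{1094409089}{503790495} \approx -2.1723$)
$\left(M - 27020\right) \left(S + 31436\right) = \left(145 - 27020\right) \left(- \frac{1094409089}{503790495} + 31436\right) = \left(-26875\right) \frac{15836063591731}{503790495} = - \frac{85118841805554125}{100758099}$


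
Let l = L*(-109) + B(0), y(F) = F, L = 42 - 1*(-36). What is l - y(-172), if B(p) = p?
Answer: -8330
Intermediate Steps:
L = 78 (L = 42 + 36 = 78)
l = -8502 (l = 78*(-109) + 0 = -8502 + 0 = -8502)
l - y(-172) = -8502 - 1*(-172) = -8502 + 172 = -8330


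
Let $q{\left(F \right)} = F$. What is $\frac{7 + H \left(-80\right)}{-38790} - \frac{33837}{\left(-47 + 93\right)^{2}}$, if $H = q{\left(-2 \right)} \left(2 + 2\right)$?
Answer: $- \frac{656953141}{41039820} \approx -16.008$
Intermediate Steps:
$H = -8$ ($H = - 2 \left(2 + 2\right) = \left(-2\right) 4 = -8$)
$\frac{7 + H \left(-80\right)}{-38790} - \frac{33837}{\left(-47 + 93\right)^{2}} = \frac{7 - -640}{-38790} - \frac{33837}{\left(-47 + 93\right)^{2}} = \left(7 + 640\right) \left(- \frac{1}{38790}\right) - \frac{33837}{46^{2}} = 647 \left(- \frac{1}{38790}\right) - \frac{33837}{2116} = - \frac{647}{38790} - \frac{33837}{2116} = - \frac{656953141}{41039820}$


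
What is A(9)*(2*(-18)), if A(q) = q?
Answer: -324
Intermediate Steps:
A(9)*(2*(-18)) = 9*(2*(-18)) = 9*(-36) = -324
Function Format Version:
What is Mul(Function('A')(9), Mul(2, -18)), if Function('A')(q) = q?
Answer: -324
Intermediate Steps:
Mul(Function('A')(9), Mul(2, -18)) = Mul(9, Mul(2, -18)) = Mul(9, -36) = -324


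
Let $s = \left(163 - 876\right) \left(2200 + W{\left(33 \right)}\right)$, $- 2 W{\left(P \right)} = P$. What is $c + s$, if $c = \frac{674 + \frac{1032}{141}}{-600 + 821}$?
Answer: $- \frac{32341636633}{20774} \approx -1.5568 \cdot 10^{6}$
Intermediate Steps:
$W{\left(P \right)} = - \frac{P}{2}$
$c = \frac{32022}{10387}$ ($c = \frac{674 + 1032 \cdot \frac{1}{141}}{221} = \left(674 + \frac{344}{47}\right) \frac{1}{221} = \frac{32022}{47} \cdot \frac{1}{221} = \frac{32022}{10387} \approx 3.0829$)
$s = - \frac{3113671}{2}$ ($s = \left(163 - 876\right) \left(2200 - \frac{33}{2}\right) = - 713 \left(2200 - \frac{33}{2}\right) = \left(-713\right) \frac{4367}{2} = - \frac{3113671}{2} \approx -1.5568 \cdot 10^{6}$)
$c + s = \frac{32022}{10387} - \frac{3113671}{2} = - \frac{32341636633}{20774}$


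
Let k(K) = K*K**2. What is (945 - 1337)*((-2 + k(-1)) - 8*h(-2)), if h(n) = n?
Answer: -5096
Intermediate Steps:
k(K) = K**3
(945 - 1337)*((-2 + k(-1)) - 8*h(-2)) = (945 - 1337)*((-2 + (-1)**3) - 8*(-2)) = -392*((-2 - 1) + 16) = -392*(-3 + 16) = -392*13 = -5096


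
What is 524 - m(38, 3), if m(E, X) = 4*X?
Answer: 512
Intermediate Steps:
524 - m(38, 3) = 524 - 4*3 = 524 - 1*12 = 524 - 12 = 512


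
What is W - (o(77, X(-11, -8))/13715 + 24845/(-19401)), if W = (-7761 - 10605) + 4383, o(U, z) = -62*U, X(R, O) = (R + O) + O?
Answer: -3720229200296/266084715 ≈ -13981.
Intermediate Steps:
X(R, O) = R + 2*O (X(R, O) = (O + R) + O = R + 2*O)
W = -13983 (W = -18366 + 4383 = -13983)
W - (o(77, X(-11, -8))/13715 + 24845/(-19401)) = -13983 - (-62*77/13715 + 24845/(-19401)) = -13983 - (-4774*1/13715 + 24845*(-1/19401)) = -13983 - (-4774/13715 - 24845/19401) = -13983 - 1*(-433369549/266084715) = -13983 + 433369549/266084715 = -3720229200296/266084715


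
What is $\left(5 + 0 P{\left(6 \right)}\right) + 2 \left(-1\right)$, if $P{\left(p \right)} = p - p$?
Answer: $3$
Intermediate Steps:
$P{\left(p \right)} = 0$
$\left(5 + 0 P{\left(6 \right)}\right) + 2 \left(-1\right) = \left(5 + 0 \cdot 0\right) + 2 \left(-1\right) = \left(5 + 0\right) - 2 = 5 - 2 = 3$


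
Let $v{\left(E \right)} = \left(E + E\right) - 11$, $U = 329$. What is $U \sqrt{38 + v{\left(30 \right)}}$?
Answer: $329 \sqrt{87} \approx 3068.7$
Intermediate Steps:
$v{\left(E \right)} = -11 + 2 E$ ($v{\left(E \right)} = 2 E - 11 = -11 + 2 E$)
$U \sqrt{38 + v{\left(30 \right)}} = 329 \sqrt{38 + \left(-11 + 2 \cdot 30\right)} = 329 \sqrt{38 + \left(-11 + 60\right)} = 329 \sqrt{38 + 49} = 329 \sqrt{87}$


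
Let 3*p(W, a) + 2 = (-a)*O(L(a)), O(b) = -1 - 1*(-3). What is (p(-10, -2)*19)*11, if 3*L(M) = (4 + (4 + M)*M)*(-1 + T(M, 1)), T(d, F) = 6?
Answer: 418/3 ≈ 139.33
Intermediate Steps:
L(M) = 20/3 + 5*M*(4 + M)/3 (L(M) = ((4 + (4 + M)*M)*(-1 + 6))/3 = ((4 + M*(4 + M))*5)/3 = (20 + 5*M*(4 + M))/3 = 20/3 + 5*M*(4 + M)/3)
O(b) = 2 (O(b) = -1 + 3 = 2)
p(W, a) = -⅔ - 2*a/3 (p(W, a) = -⅔ + (-a*2)/3 = -⅔ + (-2*a)/3 = -⅔ - 2*a/3)
(p(-10, -2)*19)*11 = ((-⅔ - ⅔*(-2))*19)*11 = ((-⅔ + 4/3)*19)*11 = ((⅔)*19)*11 = (38/3)*11 = 418/3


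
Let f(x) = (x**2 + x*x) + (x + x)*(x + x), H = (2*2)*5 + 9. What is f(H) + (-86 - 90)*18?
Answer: 1878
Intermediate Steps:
H = 29 (H = 4*5 + 9 = 20 + 9 = 29)
f(x) = 6*x**2 (f(x) = (x**2 + x**2) + (2*x)*(2*x) = 2*x**2 + 4*x**2 = 6*x**2)
f(H) + (-86 - 90)*18 = 6*29**2 + (-86 - 90)*18 = 6*841 - 176*18 = 5046 - 3168 = 1878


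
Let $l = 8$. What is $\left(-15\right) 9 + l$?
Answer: $-127$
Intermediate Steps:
$\left(-15\right) 9 + l = \left(-15\right) 9 + 8 = -135 + 8 = -127$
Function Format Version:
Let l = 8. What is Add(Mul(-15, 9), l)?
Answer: -127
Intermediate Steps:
Add(Mul(-15, 9), l) = Add(Mul(-15, 9), 8) = Add(-135, 8) = -127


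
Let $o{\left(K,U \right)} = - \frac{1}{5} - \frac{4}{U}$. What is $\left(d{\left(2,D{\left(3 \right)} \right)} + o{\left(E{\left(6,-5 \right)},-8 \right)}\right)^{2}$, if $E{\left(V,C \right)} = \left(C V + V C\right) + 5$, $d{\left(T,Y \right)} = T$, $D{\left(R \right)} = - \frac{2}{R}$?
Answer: $\frac{529}{100} \approx 5.29$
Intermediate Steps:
$E{\left(V,C \right)} = 5 + 2 C V$ ($E{\left(V,C \right)} = \left(C V + C V\right) + 5 = 2 C V + 5 = 5 + 2 C V$)
$o{\left(K,U \right)} = - \frac{1}{5} - \frac{4}{U}$ ($o{\left(K,U \right)} = \left(-1\right) \frac{1}{5} - \frac{4}{U} = - \frac{1}{5} - \frac{4}{U}$)
$\left(d{\left(2,D{\left(3 \right)} \right)} + o{\left(E{\left(6,-5 \right)},-8 \right)}\right)^{2} = \left(2 + \frac{-20 - -8}{5 \left(-8\right)}\right)^{2} = \left(2 + \frac{1}{5} \left(- \frac{1}{8}\right) \left(-20 + 8\right)\right)^{2} = \left(2 + \frac{1}{5} \left(- \frac{1}{8}\right) \left(-12\right)\right)^{2} = \left(2 + \frac{3}{10}\right)^{2} = \left(\frac{23}{10}\right)^{2} = \frac{529}{100}$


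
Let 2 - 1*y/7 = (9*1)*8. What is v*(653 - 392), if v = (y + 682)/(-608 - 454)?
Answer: -2784/59 ≈ -47.186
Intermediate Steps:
y = -490 (y = 14 - 7*9*1*8 = 14 - 63*8 = 14 - 7*72 = 14 - 504 = -490)
v = -32/177 (v = (-490 + 682)/(-608 - 454) = 192/(-1062) = 192*(-1/1062) = -32/177 ≈ -0.18079)
v*(653 - 392) = -32*(653 - 392)/177 = -32/177*261 = -2784/59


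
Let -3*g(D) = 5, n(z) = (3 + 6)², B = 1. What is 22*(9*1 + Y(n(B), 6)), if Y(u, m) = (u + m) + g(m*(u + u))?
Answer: 6226/3 ≈ 2075.3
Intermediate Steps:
n(z) = 81 (n(z) = 9² = 81)
g(D) = -5/3 (g(D) = -⅓*5 = -5/3)
Y(u, m) = -5/3 + m + u (Y(u, m) = (u + m) - 5/3 = (m + u) - 5/3 = -5/3 + m + u)
22*(9*1 + Y(n(B), 6)) = 22*(9*1 + (-5/3 + 6 + 81)) = 22*(9 + 256/3) = 22*(283/3) = 6226/3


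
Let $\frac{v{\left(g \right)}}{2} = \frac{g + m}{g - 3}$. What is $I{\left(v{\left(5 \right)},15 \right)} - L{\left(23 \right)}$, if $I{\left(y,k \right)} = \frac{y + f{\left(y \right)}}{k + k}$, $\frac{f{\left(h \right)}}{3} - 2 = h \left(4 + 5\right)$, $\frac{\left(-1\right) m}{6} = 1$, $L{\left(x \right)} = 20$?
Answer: $- \frac{311}{15} \approx -20.733$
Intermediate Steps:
$m = -6$ ($m = \left(-6\right) 1 = -6$)
$f{\left(h \right)} = 6 + 27 h$ ($f{\left(h \right)} = 6 + 3 h \left(4 + 5\right) = 6 + 3 h 9 = 6 + 3 \cdot 9 h = 6 + 27 h$)
$v{\left(g \right)} = \frac{2 \left(-6 + g\right)}{-3 + g}$ ($v{\left(g \right)} = 2 \frac{g - 6}{g - 3} = 2 \frac{-6 + g}{-3 + g} = \frac{2 \left(-6 + g\right)}{-3 + g}$)
$I{\left(y,k \right)} = \frac{6 + 28 y}{2 k}$ ($I{\left(y,k \right)} = \frac{y + \left(6 + 27 y\right)}{k + k} = \frac{6 + 28 y}{2 k}$)
$I{\left(v{\left(5 \right)},15 \right)} - L{\left(23 \right)} = \frac{3 + 14 \frac{2 \left(-6 + 5\right)}{-3 + 5}}{15} - 20 = \frac{3 + 14 \cdot 2 \cdot \frac{1}{2} \left(-1\right)}{15} - 20 = \frac{3 + 14 \left(-1\right)}{15} - 20 = \frac{3 - 14}{15} - 20 = \frac{1}{15} \left(-11\right) - 20 = - \frac{11}{15} - 20 = - \frac{311}{15}$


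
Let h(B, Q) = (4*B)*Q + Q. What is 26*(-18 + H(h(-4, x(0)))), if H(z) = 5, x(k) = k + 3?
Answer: -338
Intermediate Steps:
x(k) = 3 + k
h(B, Q) = Q + 4*B*Q (h(B, Q) = 4*B*Q + Q = Q + 4*B*Q)
26*(-18 + H(h(-4, x(0)))) = 26*(-18 + 5) = 26*(-13) = -338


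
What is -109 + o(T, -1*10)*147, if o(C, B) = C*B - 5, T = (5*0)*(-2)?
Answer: -844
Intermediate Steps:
T = 0 (T = 0*(-2) = 0)
o(C, B) = -5 + B*C (o(C, B) = B*C - 5 = -5 + B*C)
-109 + o(T, -1*10)*147 = -109 + (-5 - 1*10*0)*147 = -109 + (-5 - 10*0)*147 = -109 + (-5 + 0)*147 = -109 - 5*147 = -109 - 735 = -844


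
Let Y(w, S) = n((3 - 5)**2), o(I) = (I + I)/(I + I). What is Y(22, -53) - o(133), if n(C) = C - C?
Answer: -1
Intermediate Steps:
o(I) = 1 (o(I) = (2*I)/((2*I)) = (2*I)*(1/(2*I)) = 1)
n(C) = 0
Y(w, S) = 0
Y(22, -53) - o(133) = 0 - 1*1 = 0 - 1 = -1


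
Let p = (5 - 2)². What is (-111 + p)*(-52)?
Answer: 5304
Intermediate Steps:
p = 9 (p = 3² = 9)
(-111 + p)*(-52) = (-111 + 9)*(-52) = -102*(-52) = 5304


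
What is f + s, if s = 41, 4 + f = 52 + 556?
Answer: 645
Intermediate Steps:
f = 604 (f = -4 + (52 + 556) = -4 + 608 = 604)
f + s = 604 + 41 = 645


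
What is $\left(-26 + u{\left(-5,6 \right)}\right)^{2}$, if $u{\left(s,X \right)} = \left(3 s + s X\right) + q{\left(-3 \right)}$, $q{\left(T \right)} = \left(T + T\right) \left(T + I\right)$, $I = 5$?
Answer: $6889$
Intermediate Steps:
$q{\left(T \right)} = 2 T \left(5 + T\right)$ ($q{\left(T \right)} = \left(T + T\right) \left(T + 5\right) = 2 T \left(5 + T\right)$)
$u{\left(s,X \right)} = -12 + 3 s + X s$ ($u{\left(s,X \right)} = \left(3 s + s X\right) + 2 \left(-3\right) \left(5 - 3\right) = \left(3 s + X s\right) + 2 \left(-3\right) 2 = \left(3 s + X s\right) - 12 = -12 + 3 s + X s$)
$\left(-26 + u{\left(-5,6 \right)}\right)^{2} = \left(-26 + \left(-12 + 3 \left(-5\right) + 6 \left(-5\right)\right)\right)^{2} = \left(-26 - 57\right)^{2} = \left(-83\right)^{2} = 6889$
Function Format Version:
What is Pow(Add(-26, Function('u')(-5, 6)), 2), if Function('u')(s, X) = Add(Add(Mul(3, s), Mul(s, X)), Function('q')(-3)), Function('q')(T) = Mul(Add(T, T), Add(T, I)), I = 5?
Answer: 6889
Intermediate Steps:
Function('q')(T) = Mul(2, T, Add(5, T)) (Function('q')(T) = Mul(Add(T, T), Add(T, 5)) = Mul(Mul(2, T), Add(5, T)) = Mul(2, T, Add(5, T)))
Function('u')(s, X) = Add(-12, Mul(3, s), Mul(X, s)) (Function('u')(s, X) = Add(Add(Mul(3, s), Mul(s, X)), Mul(2, -3, Add(5, -3))) = Add(Add(Mul(3, s), Mul(X, s)), Mul(2, -3, 2)) = Add(Add(Mul(3, s), Mul(X, s)), -12) = Add(-12, Mul(3, s), Mul(X, s)))
Pow(Add(-26, Function('u')(-5, 6)), 2) = Pow(Add(-26, Add(-12, Mul(3, -5), Mul(6, -5))), 2) = Pow(Add(-26, Add(-12, -15, -30)), 2) = Pow(Add(-26, -57), 2) = Pow(-83, 2) = 6889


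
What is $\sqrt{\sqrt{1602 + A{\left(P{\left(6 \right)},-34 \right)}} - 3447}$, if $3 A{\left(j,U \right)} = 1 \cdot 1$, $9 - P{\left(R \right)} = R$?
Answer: $\frac{\sqrt{-31023 + 3 \sqrt{14421}}}{3} \approx 58.369 i$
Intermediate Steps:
$P{\left(R \right)} = 9 - R$
$A{\left(j,U \right)} = \frac{1}{3}$ ($A{\left(j,U \right)} = \frac{1 \cdot 1}{3} = \frac{1}{3} \cdot 1 = \frac{1}{3}$)
$\sqrt{\sqrt{1602 + A{\left(P{\left(6 \right)},-34 \right)}} - 3447} = \sqrt{\sqrt{1602 + \frac{1}{3}} - 3447} = \sqrt{\sqrt{\frac{4807}{3}} - 3447} = \sqrt{\frac{\sqrt{14421}}{3} - 3447} = \sqrt{-3447 + \frac{\sqrt{14421}}{3}}$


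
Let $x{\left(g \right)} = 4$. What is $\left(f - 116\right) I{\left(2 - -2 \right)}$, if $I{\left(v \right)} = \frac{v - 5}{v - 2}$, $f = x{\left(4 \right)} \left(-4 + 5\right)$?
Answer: $56$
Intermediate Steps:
$f = 4$ ($f = 4 \left(-4 + 5\right) = 4 \cdot 1 = 4$)
$I{\left(v \right)} = \frac{-5 + v}{-2 + v}$
$\left(f - 116\right) I{\left(2 - -2 \right)} = \left(4 - 116\right) \frac{-5 + \left(2 - -2\right)}{-2 + \left(2 - -2\right)} = - 112 \frac{-5 + \left(2 + 2\right)}{-2 + \left(2 + 2\right)} = - 112 \frac{-5 + 4}{-2 + 4} = - 112 \cdot \frac{1}{2} \left(-1\right) = \left(-112\right) \left(- \frac{1}{2}\right) = 56$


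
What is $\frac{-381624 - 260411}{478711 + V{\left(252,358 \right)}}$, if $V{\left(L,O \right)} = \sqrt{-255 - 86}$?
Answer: $- \frac{307349216885}{229164221862} + \frac{642035 i \sqrt{341}}{229164221862} \approx -1.3412 + 5.1736 \cdot 10^{-5} i$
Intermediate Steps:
$V{\left(L,O \right)} = i \sqrt{341}$ ($V{\left(L,O \right)} = \sqrt{-341} = i \sqrt{341}$)
$\frac{-381624 - 260411}{478711 + V{\left(252,358 \right)}} = \frac{-381624 - 260411}{478711 + i \sqrt{341}} = - \frac{642035}{478711 + i \sqrt{341}}$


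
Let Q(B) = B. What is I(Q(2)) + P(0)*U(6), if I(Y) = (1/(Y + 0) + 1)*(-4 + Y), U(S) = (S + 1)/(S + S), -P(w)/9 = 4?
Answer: -24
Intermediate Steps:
P(w) = -36 (P(w) = -9*4 = -36)
U(S) = (1 + S)/(2*S) (U(S) = (1 + S)/((2*S)) = (1 + S)*(1/(2*S)) = (1 + S)/(2*S))
I(Y) = (1 + 1/Y)*(-4 + Y) (I(Y) = (1/Y + 1)*(-4 + Y) = (1 + 1/Y)*(-4 + Y))
I(Q(2)) + P(0)*U(6) = (-3 + 2 - 4/2) - 18*(1 + 6)/6 = (-3 + 2 - 4*½) - 18*7/6 = (-3 + 2 - 2) - 36*7/12 = -3 - 21 = -24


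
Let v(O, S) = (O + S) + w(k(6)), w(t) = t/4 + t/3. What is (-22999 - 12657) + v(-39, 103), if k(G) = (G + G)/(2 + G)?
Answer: -284729/8 ≈ -35591.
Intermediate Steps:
k(G) = 2*G/(2 + G) (k(G) = (2*G)/(2 + G) = 2*G/(2 + G))
w(t) = 7*t/12 (w(t) = t*(1/4) + t*(1/3) = t/4 + t/3 = 7*t/12)
v(O, S) = 7/8 + O + S (v(O, S) = (O + S) + 7*(2*6/(2 + 6))/12 = (O + S) + 7*(2*6/8)/12 = (O + S) + 7*(2*6*(1/8))/12 = (O + S) + (7/12)*(3/2) = (O + S) + 7/8 = 7/8 + O + S)
(-22999 - 12657) + v(-39, 103) = (-22999 - 12657) + (7/8 - 39 + 103) = -35656 + 519/8 = -284729/8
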